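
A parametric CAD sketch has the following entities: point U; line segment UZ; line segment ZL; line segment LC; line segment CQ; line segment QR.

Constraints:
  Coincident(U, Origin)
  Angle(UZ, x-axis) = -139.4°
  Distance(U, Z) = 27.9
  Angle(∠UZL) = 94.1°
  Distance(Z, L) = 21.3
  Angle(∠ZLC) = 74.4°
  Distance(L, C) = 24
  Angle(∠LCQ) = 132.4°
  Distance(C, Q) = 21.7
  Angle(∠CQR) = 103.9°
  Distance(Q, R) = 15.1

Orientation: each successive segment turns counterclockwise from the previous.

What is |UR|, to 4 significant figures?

13.92

U is at the origin; UZ runs at -139.4° with length 27.9, so Z = (-21.18, -18.16). ∠UZL = 94.1° gives ZL at -53.50° from the x-axis; with |ZL| = 21.3, L = (-8.514, -35.28). ∠ZLC = 74.4° gives LC at 52.10° from the x-axis; with |LC| = 24.0, C = (6.229, -16.34). ∠LCQ = 132.4° gives CQ at 99.70° from the x-axis; with |CQ| = 21.7, Q = (2.573, 5.049). ∠CQR = 103.9° gives QR at 175.8° from the x-axis; with |QR| = 15.1, R = (-12.49, 6.155). Then |UR| = |R − U| = 13.92.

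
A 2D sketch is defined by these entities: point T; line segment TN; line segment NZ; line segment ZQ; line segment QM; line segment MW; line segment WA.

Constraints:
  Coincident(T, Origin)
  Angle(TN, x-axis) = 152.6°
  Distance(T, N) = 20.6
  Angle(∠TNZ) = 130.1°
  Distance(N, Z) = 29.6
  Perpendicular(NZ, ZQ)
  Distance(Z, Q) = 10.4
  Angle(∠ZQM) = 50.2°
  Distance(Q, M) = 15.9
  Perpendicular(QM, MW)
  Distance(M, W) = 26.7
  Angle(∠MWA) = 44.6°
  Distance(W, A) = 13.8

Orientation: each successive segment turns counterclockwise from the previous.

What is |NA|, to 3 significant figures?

36.2

QM is perpendicular to MW, so MW runs at 152°; with |MW| = 26.7, W = (-57.9, 15.0). ∠MWA = 44.6° gives WA at -72.3° from the x-axis; with |WA| = 13.8, A = (-53.7, 1.89). Then |NA| = |A − N| = 36.2.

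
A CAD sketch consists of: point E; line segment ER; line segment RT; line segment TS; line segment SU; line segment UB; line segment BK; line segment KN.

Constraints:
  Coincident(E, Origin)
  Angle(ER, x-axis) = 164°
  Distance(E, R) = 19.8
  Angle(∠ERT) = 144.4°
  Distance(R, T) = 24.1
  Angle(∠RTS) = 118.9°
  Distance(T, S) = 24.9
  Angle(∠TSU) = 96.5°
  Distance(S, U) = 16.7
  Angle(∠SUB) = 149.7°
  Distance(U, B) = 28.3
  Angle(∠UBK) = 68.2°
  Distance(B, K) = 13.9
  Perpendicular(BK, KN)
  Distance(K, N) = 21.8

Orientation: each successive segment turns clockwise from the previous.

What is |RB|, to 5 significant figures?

34.458

E is at the origin; ER runs at 164.0° with length 19.8, so R = (-19.033, 5.4576). ∠ERT = 144.4° gives RT at 128.40° from the x-axis; with |RT| = 24.1, T = (-34.003, 24.345). ∠RTS = 118.9° gives TS at 67.300° from the x-axis; with |TS| = 24.9, S = (-24.394, 47.316). ∠TSU = 96.5° gives SU at -16.200° from the x-axis; with |SU| = 16.7, U = (-8.3567, 42.657). ∠SUB = 149.7° gives UB at -46.500° from the x-axis; with |UB| = 28.3, B = (11.124, 22.129). Then |RB| = |B − R| = 34.458.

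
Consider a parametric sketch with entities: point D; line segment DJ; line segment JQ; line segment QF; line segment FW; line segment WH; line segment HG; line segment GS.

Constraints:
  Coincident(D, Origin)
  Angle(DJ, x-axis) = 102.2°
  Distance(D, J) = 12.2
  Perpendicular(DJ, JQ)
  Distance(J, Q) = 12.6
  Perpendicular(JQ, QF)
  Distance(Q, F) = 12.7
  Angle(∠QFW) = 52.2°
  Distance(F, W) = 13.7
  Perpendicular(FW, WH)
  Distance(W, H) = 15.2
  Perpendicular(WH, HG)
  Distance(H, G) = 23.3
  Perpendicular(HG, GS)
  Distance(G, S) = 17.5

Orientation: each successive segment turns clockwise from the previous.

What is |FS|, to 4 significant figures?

9.872

D is at the origin; DJ runs at 102.2° with length 12.2, so J = (-2.578, 11.92). The perpendicularity gives JQ at right angles to DJ, so JQ runs at 12.20°; with |JQ| = 12.6, Q = (9.737, 14.59). JQ ⟂ QF, so QF runs at -77.80°; with |QF| = 12.7, F = (12.42, 2.174). ∠QFW = 52.2° gives FW at 154.4° from the x-axis; with |FW| = 13.7, W = (0.06600, 8.094). FW is perpendicular to WH, so WH runs at 64.40°; with |WH| = 15.2, H = (6.634, 21.80). WH is perpendicular to HG, so HG runs at -25.60°; with |HG| = 23.3, G = (27.65, 11.73). HG is perpendicular to GS, so GS runs at -115.6°; with |GS| = 17.5, S = (20.08, -4.048). Then |FS| = |S − F| = 9.872.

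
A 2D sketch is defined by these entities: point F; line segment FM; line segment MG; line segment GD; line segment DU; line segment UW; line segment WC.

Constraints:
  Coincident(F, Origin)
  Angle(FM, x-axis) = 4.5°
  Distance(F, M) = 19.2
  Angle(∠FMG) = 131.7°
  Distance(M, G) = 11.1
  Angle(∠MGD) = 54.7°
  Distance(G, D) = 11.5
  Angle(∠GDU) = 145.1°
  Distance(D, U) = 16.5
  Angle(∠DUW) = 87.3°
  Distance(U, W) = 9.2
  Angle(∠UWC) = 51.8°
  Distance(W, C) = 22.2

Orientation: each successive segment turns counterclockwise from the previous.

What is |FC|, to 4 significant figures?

19.71

F is at the origin; FM runs at 4.5° with length 19.2, so M = (19.14, 1.506). ∠FMG = 131.7° gives MG at 52.80° from the x-axis; with |MG| = 11.1, G = (25.85, 10.35). ∠MGD = 54.7° gives GD at 178.1° from the x-axis; with |GD| = 11.5, D = (14.36, 10.73). ∠GDU = 145.1° gives DU at -147.0° from the x-axis; with |DU| = 16.5, U = (0.5201, 1.743). ∠DUW = 87.3° gives UW at -54.30° from the x-axis; with |UW| = 9.2, W = (5.889, -5.729). ∠UWC = 51.8° gives WC at 73.90° from the x-axis; with |WC| = 22.2, C = (12.05, 15.60). Then |FC| = |C − F| = 19.71.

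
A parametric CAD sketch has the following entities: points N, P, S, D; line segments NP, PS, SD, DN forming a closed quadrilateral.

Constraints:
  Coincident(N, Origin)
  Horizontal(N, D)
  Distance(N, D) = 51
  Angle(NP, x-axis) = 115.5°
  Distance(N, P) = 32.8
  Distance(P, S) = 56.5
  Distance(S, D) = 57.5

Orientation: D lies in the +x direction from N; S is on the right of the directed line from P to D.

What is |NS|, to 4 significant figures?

25.27

Checks: |PS| = 56.50 ✓; |SD| = 57.50 ✓.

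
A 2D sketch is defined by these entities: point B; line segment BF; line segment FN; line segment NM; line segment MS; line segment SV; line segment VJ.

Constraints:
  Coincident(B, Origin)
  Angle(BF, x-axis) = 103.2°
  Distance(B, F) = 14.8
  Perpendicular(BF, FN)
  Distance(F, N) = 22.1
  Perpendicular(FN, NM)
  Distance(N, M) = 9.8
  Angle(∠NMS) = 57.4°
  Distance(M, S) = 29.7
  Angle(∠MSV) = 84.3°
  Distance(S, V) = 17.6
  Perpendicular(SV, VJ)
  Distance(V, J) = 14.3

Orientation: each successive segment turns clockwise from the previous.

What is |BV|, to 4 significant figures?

35.72

B is at the origin; BF runs at 103.2° with length 14.8, so F = (-3.380, 14.41). BF ⟂ FN, so FN runs at 13.20°; with |FN| = 22.1, N = (18.14, 19.46). FN ⟂ NM, so NM runs at -76.80°; with |NM| = 9.8, M = (20.37, 9.914). ∠NMS = 57.4° gives MS at 160.6° from the x-axis; with |MS| = 29.7, S = (-7.639, 19.78). ∠MSV = 84.3° gives SV at 64.90° from the x-axis; with |SV| = 17.6, V = (-0.1735, 35.72). Then |BV| = |V − B| = 35.72.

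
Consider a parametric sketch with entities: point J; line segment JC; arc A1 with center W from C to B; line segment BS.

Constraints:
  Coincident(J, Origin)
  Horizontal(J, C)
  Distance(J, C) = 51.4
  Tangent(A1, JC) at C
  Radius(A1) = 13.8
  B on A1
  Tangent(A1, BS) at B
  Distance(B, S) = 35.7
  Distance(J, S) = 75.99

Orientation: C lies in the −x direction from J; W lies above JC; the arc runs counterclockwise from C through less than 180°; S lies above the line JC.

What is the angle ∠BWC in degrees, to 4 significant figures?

117.4°

J is at the origin; JC is horizontal with |JC| = 51.4 and C on the −x side, so C = (-51.40, 0.000). The tangent condition forces WC to be normal to JC, so W = C + (0, 13.8) = (-51.40, 13.80). Since WB ⟂ BS (tangency), |WS| = √(13.8² + 35.7²) = 38.27 regardless of where B sits on A1. So S lies on both circle(J, 75.99) and circle(W, 38.27); the above-JC intersection is S = (-55.55, 51.85). B is the foot of the tangent from S: B = (-39.14, 20.14).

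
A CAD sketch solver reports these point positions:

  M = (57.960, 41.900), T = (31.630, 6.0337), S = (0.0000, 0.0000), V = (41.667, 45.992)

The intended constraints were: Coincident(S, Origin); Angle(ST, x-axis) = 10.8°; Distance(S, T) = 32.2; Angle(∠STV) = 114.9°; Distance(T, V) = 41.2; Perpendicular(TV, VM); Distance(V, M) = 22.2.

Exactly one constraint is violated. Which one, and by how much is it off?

Distance(V, M) = 22.2 — off by 5.40.

S = (0.00, 0.00) ✓; ST at 10.80° ✓; |ST| = 32.20 ✓; ∠STV = 114.9° ✓; |TV| = 41.20 ✓; ∠(TV, VM) = 90.00° ✓; |VM| = 16.80 ✗.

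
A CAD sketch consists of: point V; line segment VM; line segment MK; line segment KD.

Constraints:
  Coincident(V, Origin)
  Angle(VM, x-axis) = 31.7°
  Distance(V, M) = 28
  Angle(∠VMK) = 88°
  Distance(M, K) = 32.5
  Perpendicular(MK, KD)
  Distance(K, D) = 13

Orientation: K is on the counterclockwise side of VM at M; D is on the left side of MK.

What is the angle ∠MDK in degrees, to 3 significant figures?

68.2°

V is at the origin; VM runs at 31.7° with length 28.0, so M = 28.0·(cos 31.7°, sin 31.7°) = (23.8, 14.7). ∠VMK = 88.0°, so MK runs at 31.7° + (180° − 88.0°) = 124° from the x-axis; with |MK| = 32.5, K = M + 32.5·(cos 124°, sin 124°) = (5.79, 41.8). The perpendicularity gives KD at right angles to MK; with |KD| = 13.0 on the left of MK, D = K + 13.0·(-0.832, -0.555) = (-5.03, 34.5). Then cos ∠MDK = DM·DK / (|DM||DK|), giving 68.2°.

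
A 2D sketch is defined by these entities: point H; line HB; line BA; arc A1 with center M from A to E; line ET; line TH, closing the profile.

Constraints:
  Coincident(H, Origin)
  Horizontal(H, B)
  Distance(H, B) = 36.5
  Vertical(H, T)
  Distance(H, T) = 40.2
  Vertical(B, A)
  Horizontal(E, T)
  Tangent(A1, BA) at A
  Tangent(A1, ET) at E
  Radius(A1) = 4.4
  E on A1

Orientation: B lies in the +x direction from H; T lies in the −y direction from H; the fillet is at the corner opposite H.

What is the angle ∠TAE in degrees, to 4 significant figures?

38.13°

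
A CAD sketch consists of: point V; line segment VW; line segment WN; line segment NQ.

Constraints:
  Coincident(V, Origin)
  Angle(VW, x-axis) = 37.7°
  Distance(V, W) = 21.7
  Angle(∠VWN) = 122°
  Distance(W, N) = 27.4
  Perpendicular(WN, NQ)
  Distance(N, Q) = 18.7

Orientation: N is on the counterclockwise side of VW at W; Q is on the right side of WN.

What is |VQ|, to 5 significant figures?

53.756

V is at the origin; VW runs at 37.7° with length 21.7, so W = 21.7·(cos 37.7°, sin 37.7°) = (17.170, 13.270). ∠VWN = 122.0°, so WN runs at 37.7° + (180° − 122.0°) = 95.700° from the x-axis; with |WN| = 27.4, N = W + 27.4·(cos 95.700°, sin 95.700°) = (14.448, 40.535). WN is perpendicular to NQ; with |NQ| = 18.7 on the right of WN, Q = N + 18.7·(0.99506, 0.099320) = (33.056, 42.392). Then |VQ| = |Q − V| = 53.756.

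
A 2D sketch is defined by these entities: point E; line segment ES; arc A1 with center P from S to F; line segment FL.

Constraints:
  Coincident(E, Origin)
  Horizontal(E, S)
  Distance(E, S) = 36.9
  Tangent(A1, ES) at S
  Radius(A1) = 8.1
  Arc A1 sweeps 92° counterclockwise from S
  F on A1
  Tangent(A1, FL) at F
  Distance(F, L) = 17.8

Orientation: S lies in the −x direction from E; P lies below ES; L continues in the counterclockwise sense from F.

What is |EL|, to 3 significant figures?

51.5

On A1, S sits at bearing 90° from P; a 92° counterclockwise sweep puts F at bearing 182°, so F = P + 8.1·(cos 182°, sin 182°) = (-45.0, -8.38). Tangency of A1 to FL means the radius PF is perpendicular to FL, so FL runs along (−sin 182°, cos 182°); with |FL| = 17.8, L = (-44.4, -26.2). Then |EL| = |L − E| = 51.5.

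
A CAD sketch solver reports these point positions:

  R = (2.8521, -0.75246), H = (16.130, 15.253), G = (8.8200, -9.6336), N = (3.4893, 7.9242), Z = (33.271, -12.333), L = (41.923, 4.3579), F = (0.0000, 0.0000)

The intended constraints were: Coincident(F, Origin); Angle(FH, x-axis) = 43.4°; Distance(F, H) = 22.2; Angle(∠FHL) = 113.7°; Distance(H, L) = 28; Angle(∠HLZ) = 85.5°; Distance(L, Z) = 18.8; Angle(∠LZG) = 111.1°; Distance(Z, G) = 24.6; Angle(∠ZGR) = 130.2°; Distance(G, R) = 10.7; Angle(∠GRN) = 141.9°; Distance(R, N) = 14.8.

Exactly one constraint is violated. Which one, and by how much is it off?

Distance(R, N) = 14.8 — off by 6.10.

F = (0.00, 0.00) ✓; FH at 43.40° ✓; |FH| = 22.20 ✓; ∠FHL = 113.7° ✓; |HL| = 28.00 ✓; ∠HLZ = 85.50° ✓; |LZ| = 18.80 ✓; ∠LZG = 111.1° ✓; |ZG| = 24.60 ✓; ∠ZGR = 130.2° ✓; |GR| = 10.70 ✓; ∠GRN = 141.9° ✓; |RN| = 8.700 ✗.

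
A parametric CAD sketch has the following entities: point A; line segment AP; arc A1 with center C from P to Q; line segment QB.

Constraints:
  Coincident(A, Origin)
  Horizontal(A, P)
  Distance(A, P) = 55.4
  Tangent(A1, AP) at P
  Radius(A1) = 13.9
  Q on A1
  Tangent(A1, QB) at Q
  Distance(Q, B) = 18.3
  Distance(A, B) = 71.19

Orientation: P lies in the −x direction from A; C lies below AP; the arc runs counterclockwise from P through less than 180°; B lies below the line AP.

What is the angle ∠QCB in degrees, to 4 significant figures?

52.78°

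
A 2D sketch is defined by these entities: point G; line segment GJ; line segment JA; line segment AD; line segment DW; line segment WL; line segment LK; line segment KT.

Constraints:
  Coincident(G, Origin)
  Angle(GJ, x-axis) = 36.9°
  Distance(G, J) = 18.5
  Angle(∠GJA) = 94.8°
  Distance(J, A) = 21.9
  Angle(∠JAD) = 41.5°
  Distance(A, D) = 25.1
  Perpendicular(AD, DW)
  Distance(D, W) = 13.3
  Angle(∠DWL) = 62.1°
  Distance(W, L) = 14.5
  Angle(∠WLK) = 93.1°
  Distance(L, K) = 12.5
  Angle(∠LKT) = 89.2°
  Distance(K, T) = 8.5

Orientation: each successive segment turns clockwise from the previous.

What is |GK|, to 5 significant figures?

13.896

G is at the origin; GJ runs at 36.9° with length 18.5, so J = (14.794, 11.108). ∠GJA = 94.8° gives JA at -48.300° from the x-axis; with |JA| = 21.9, A = (29.363, -5.2436). ∠JAD = 41.5° gives AD at 173.20° from the x-axis; with |AD| = 25.1, D = (4.4393, -2.2717). AD is perpendicular to DW, so DW runs at 83.200°; with |DW| = 13.3, W = (6.0140, 10.935). ∠DWL = 62.1° gives WL at -34.700° from the x-axis; with |WL| = 14.5, L = (17.935, 2.6802). ∠WLK = 93.1° gives LK at -121.60° from the x-axis; with |LK| = 12.5, K = (11.385, -7.9664). Then |GK| = |K − G| = 13.896.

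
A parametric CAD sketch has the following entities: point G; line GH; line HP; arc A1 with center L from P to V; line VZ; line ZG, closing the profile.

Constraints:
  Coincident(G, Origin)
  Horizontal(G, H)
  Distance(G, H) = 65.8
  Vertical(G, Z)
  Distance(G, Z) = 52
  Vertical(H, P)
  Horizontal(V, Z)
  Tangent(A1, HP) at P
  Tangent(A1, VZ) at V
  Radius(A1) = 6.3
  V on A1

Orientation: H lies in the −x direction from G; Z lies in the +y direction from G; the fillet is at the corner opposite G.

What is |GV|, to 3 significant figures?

79.0

G is at the origin; GH is horizontal with |GH| = 65.8 and H on the −x side, so H = (-65.8, 0.00). GZ is vertical with |GZ| = 52.0 and Z on the +y side, so Z = (0.00, 52.0). The virtual corner opposite G is at (-65.8, 52.0). The tangent condition forces LP to be normal to HP and the tangent condition forces LV to be normal to VZ, with radius 6.3, so the center L sits 6.3 in from both sides at L = (-59.5, 45.7). That places the tangent points at P = (-65.8, 45.7) on HP and V = (-59.5, 52.0) on VZ. Then |GV| = |V − G| = 79.0.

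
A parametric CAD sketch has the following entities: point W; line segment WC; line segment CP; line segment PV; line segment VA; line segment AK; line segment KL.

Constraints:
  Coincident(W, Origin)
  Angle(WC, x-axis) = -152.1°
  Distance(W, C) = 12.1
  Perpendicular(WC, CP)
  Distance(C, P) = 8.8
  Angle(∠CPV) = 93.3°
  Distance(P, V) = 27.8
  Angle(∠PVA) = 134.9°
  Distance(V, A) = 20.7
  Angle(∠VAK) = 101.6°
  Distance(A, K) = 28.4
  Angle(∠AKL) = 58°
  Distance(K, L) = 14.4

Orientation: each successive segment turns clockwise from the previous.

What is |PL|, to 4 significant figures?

32.69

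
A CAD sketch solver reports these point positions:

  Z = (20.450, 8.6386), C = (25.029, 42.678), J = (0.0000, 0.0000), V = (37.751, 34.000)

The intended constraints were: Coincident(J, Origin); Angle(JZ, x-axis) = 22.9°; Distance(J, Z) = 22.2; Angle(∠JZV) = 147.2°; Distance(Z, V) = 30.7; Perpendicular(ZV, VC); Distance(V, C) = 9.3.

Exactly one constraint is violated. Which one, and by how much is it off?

Distance(V, C) = 9.3 — off by 6.10.

J = (0.00, 0.00) ✓; JZ at 22.90° ✓; |JZ| = 22.20 ✓; ∠JZV = 147.2° ✓; |ZV| = 30.70 ✓; ∠(ZV, VC) = 90.00° ✓; |VC| = 15.40 ✗.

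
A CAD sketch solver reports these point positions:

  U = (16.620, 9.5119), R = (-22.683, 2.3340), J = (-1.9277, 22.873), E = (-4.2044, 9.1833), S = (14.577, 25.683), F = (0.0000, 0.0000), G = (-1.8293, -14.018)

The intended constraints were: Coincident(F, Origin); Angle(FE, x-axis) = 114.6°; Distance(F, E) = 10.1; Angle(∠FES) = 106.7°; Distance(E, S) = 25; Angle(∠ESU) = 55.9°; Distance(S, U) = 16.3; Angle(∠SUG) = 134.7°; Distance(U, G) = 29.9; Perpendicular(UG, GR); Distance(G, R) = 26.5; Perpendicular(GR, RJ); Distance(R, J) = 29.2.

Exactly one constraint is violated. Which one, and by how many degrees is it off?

Perpendicular(GR, RJ) — off by 7.20°.

F = (0.00, 0.00) ✓; FE at 114.6° ✓; |FE| = 10.10 ✓; ∠FES = 106.7° ✓; |ES| = 25.00 ✓; ∠ESU = 55.90° ✓; |SU| = 16.30 ✓; ∠SUG = 134.7° ✓; |UG| = 29.90 ✓; ∠(UG, GR) = 90.00° ✓; |GR| = 26.50 ✓; ∠(GR, RJ) = 97.20° ✗; |RJ| = 29.20 ✓.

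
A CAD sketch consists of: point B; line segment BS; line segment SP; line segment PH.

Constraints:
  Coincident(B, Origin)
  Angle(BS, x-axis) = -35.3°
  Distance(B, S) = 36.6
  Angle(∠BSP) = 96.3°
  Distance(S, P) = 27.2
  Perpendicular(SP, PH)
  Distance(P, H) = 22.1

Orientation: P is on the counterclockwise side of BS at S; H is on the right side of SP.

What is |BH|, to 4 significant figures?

66.29

B is at the origin; BS runs at -35.3° with length 36.6, so S = 36.6·(cos -35.3°, sin -35.3°) = (29.87, -21.15). ∠BSP = 96.3°, so SP runs at -35.3° + (180° − 96.3°) = 48.40° from the x-axis; with |SP| = 27.2, P = S + 27.2·(cos 48.40°, sin 48.40°) = (47.93, -0.8095). SP is perpendicular to PH; with |PH| = 22.1 on the right of SP, H = P + 22.1·(0.7478, -0.6639) = (64.46, -15.48). Then |BH| = |H − B| = 66.29.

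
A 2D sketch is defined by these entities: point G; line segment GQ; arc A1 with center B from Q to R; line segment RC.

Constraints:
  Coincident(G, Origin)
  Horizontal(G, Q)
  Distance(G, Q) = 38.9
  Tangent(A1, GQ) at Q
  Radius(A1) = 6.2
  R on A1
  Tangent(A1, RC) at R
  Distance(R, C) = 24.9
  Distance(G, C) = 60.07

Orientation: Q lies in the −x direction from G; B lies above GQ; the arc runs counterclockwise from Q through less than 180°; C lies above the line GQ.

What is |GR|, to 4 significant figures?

36.46

G is at the origin; GQ is horizontal with |GQ| = 38.9 and Q on the −x side, so Q = (-38.90, 0.000). Since A1 is tangent to GQ there, BQ ⟂ GQ, so B = Q + (0, 6.2) = (-38.90, 6.200). Since BR ⟂ RC (tangency), |BC| = √(6.2² + 24.9²) = 25.66 regardless of where R sits on A1. So C lies on both circle(G, 60.07) and circle(B, 25.66); the above-GQ intersection is C = (-53.51, 27.29). R is the foot of the tangent from C: R = (-34.81, 10.86).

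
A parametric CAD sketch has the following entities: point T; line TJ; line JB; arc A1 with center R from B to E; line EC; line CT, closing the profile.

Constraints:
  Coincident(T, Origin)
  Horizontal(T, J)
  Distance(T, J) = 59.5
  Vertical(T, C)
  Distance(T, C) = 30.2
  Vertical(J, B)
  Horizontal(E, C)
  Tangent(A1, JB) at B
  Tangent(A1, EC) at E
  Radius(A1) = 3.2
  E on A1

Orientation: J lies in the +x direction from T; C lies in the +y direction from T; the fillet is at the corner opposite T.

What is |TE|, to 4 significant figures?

63.89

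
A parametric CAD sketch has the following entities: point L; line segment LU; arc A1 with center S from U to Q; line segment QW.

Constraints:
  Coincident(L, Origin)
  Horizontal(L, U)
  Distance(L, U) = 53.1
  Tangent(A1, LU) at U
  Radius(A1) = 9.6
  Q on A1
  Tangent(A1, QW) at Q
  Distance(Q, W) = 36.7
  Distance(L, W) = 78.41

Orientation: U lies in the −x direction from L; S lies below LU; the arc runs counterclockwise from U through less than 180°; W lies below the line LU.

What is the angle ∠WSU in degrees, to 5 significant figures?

164.21°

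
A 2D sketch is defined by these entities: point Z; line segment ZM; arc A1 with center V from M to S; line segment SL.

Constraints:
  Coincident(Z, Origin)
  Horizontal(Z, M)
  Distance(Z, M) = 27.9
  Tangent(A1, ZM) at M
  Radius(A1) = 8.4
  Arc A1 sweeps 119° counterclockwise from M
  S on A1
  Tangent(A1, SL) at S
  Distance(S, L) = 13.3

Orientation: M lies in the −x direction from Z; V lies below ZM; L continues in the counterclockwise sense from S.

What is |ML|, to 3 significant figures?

24.1

Z is at the origin; Z and M share the same y with |ZM| = 27.9 and M on the −x side, so M = (-27.9, 0.00). Tangency of A1 to ZM means the radius VM is perpendicular to ZM, so V = M + (0, -8.4) = (-27.9, -8.40). On A1, M sits at bearing 90° from V; a 119° counterclockwise sweep puts S at bearing 209°, so S = V + 8.4·(cos 209°, sin 209°) = (-35.2, -12.5). The tangent condition forces VS to be normal to SL, so SL runs along (−sin 209°, cos 209°); with |SL| = 13.3, L = (-28.8, -24.1). Then |ML| = |L − M| = 24.1.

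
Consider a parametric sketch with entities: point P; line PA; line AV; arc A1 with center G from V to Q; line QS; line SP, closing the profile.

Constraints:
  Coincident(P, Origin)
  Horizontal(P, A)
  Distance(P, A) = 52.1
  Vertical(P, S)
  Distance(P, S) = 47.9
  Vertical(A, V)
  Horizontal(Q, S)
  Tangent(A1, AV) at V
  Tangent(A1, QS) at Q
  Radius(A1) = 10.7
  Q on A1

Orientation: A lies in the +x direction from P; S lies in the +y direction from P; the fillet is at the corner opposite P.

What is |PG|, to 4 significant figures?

55.66

P and S share the same x with |PS| = 47.9 and S on the +y side, so S = (0.000, 47.90). The virtual corner opposite P is at (52.10, 47.90). A1 meets AV tangentially, so GV is at right angles to AV and since A1 is tangent to QS there, GQ ⟂ QS, with radius 10.7, so the center G sits 10.7 in from both sides at G = (41.40, 37.20). Then |PG| = |G − P| = 55.66.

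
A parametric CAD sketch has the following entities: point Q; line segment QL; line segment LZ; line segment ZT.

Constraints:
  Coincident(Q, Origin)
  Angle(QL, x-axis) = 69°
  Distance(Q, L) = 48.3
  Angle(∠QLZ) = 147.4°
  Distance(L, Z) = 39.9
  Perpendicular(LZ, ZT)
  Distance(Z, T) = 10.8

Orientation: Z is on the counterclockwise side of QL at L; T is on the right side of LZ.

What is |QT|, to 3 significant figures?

88.6

Q is at the origin; QL runs at 69.0° with length 48.3, so L = 48.3·(cos 69.0°, sin 69.0°) = (17.3, 45.1). ∠QLZ = 147.4°, so LZ runs at 69.0° + (180° − 147.4°) = 102° from the x-axis; with |LZ| = 39.9, Z = L + 39.9·(cos 102°, sin 102°) = (9.29, 84.2). The perpendicularity gives ZT at right angles to LZ; with |ZT| = 10.8 on the right of LZ, T = Z + 10.8·(0.980, 0.201) = (19.9, 86.3). Then |QT| = |T − Q| = 88.6.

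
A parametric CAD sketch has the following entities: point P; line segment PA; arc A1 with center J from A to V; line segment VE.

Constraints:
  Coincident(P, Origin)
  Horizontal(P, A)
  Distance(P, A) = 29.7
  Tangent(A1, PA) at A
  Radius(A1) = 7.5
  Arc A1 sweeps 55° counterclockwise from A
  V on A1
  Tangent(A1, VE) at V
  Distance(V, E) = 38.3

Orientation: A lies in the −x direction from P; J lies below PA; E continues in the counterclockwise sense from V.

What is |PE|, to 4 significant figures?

67.36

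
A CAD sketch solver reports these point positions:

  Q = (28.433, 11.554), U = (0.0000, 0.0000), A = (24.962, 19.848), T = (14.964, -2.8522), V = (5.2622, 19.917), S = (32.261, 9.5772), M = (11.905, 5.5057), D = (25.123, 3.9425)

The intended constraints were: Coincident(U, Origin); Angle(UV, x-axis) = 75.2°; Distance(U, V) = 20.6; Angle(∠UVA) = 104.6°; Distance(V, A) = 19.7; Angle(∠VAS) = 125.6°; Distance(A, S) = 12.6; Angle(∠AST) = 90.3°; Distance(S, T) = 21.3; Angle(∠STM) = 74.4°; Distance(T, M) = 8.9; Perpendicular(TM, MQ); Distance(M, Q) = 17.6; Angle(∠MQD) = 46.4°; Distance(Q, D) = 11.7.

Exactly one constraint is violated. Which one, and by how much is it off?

Distance(Q, D) = 11.7 — off by 3.40.

U = (0.00, 0.00) ✓; UV at 75.20° ✓; |UV| = 20.60 ✓; ∠UVA = 104.6° ✓; |VA| = 19.70 ✓; ∠VAS = 125.6° ✓; |AS| = 12.60 ✓; ∠AST = 90.30° ✓; |ST| = 21.30 ✓; ∠STM = 74.40° ✓; |TM| = 8.900 ✓; ∠(TM, MQ) = 90.00° ✓; |MQ| = 17.60 ✓; ∠MQD = 46.40° ✓; |QD| = 8.300 ✗.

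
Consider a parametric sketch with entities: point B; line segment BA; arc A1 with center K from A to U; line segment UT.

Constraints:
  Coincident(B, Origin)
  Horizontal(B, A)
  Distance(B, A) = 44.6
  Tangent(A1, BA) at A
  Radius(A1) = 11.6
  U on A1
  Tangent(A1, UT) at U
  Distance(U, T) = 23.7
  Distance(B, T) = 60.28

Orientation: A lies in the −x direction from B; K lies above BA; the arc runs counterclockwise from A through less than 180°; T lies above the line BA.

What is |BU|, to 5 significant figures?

38.866

B is at the origin; BA is horizontal with |BA| = 44.6 and A on the −x side, so A = (-44.600, 0.0000). A1 meets BA tangentially, so KA is at right angles to BA, so K = A + (0, 11.6) = (-44.600, 11.600). Since KU ⟂ UT (tangency), |KT| = √(11.6² + 23.7²) = 26.387 regardless of where U sits on A1. So T lies on both circle(B, 60.28) and circle(K, 26.387); the above-BA intersection is T = (-46.885, 37.887). U is the foot of the tangent from T: U = (-34.662, 17.583).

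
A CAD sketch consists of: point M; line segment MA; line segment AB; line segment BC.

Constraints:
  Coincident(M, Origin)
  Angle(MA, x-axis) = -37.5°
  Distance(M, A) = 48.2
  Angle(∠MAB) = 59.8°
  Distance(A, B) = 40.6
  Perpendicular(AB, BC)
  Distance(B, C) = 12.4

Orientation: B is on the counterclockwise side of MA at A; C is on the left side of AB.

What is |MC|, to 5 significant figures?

33.519

M is at the origin; MA runs at -37.5° with length 48.2, so A = 48.2·(cos -37.5°, sin -37.5°) = (38.240, -29.342). ∠MAB = 59.8°, so AB runs at -37.5° + (180° − 59.8°) = 82.700° from the x-axis; with |AB| = 40.6, B = A + 40.6·(cos 82.700°, sin 82.700°) = (43.398, 10.929). The perpendicularity gives BC at right angles to AB; with |BC| = 12.4 on the left of AB, C = B + 12.4·(-0.99189, 0.12706) = (31.099, 12.504). Then |MC| = |C − M| = 33.519.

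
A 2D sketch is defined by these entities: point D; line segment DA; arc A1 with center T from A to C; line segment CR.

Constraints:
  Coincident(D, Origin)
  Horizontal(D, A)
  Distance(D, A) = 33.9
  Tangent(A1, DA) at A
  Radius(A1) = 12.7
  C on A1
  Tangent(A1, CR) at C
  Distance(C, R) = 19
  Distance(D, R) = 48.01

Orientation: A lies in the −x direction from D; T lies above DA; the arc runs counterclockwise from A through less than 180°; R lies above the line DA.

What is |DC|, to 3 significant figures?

29.7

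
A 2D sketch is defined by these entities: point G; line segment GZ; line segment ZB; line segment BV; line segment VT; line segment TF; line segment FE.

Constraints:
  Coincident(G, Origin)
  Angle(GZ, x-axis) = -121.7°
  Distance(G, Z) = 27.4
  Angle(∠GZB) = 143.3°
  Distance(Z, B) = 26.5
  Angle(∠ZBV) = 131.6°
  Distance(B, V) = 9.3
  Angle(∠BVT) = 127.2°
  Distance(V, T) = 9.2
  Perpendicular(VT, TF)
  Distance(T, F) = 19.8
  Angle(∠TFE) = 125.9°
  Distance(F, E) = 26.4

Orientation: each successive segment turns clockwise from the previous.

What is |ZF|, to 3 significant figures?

16.7

∠BVT = 127.2° gives VT at 100° from the x-axis; with |VT| = 9.2, T = (-49.0, -19.8). VT ⟂ TF, so TF runs at 10.4°; with |TF| = 19.8, F = (-29.5, -16.3). Then |ZF| = |F − Z| = 16.7.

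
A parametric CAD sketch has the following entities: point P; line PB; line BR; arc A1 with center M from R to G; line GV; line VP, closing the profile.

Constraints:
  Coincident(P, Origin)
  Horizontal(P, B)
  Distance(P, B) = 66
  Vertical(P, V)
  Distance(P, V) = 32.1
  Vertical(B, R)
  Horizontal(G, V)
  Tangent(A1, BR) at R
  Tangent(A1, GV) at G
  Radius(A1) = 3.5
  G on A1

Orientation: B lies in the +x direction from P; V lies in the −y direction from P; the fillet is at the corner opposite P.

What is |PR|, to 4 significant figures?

71.93

P is at the origin; PB is horizontal with |PB| = 66.0 and B on the +x side, so B = (66.00, 0.000). PV is vertical with |PV| = 32.1 and V on the −y side, so V = (0.000, -32.10). The virtual corner opposite P is at (66.00, -32.10). Since A1 is tangent to BR there, MR ⟂ BR and A1 meets GV tangentially, so MG is at right angles to GV, with radius 3.5, so the center M sits 3.5 in from both sides at M = (62.50, -28.60). That places the tangent points at R = (66.00, -28.60) on BR and G = (62.50, -32.10) on GV. Then |PR| = |R − P| = 71.93.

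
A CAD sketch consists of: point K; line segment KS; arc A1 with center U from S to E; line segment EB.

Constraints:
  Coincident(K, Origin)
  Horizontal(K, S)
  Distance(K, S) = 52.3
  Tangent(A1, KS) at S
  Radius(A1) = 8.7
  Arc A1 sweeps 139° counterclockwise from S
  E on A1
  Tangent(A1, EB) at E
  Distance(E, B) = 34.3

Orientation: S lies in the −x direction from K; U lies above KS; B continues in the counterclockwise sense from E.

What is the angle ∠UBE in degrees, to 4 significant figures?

14.23°

K is at the origin; K and S share the same y with |KS| = 52.3 and S on the −x side, so S = (-52.30, 0.000). Tangency of A1 to KS means the radius US is perpendicular to KS, so U = S + (0, 8.7) = (-52.30, 8.700). On A1, S sits at bearing -90° from U; a 139° counterclockwise sweep puts E at bearing 49°, so E = U + 8.7·(cos 49°, sin 49°) = (-46.59, 15.27). Since A1 is tangent to EB there, UE ⟂ EB, so EB runs along (−sin 49°, cos 49°); with |EB| = 34.3, B = (-72.48, 37.77). Then cos ∠UBE = BU·BE / (|BU||BE|), giving 14.23°.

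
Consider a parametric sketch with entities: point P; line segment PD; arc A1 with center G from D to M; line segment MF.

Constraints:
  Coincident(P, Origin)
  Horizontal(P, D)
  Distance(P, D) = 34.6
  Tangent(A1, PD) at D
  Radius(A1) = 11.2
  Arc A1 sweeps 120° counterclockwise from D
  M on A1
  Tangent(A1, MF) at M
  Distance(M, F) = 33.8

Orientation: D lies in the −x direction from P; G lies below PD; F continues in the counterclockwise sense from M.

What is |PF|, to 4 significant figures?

53.60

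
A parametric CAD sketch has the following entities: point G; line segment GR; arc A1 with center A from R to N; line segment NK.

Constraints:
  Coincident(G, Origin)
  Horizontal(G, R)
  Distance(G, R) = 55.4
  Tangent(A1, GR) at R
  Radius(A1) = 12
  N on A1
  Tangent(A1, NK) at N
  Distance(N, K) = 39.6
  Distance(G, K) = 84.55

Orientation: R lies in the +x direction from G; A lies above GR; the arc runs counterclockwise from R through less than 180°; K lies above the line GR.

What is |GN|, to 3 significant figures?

68.5

G is at the origin; GR is horizontal with |GR| = 55.4 and R on the +x side, so R = (55.4, 0.00). Tangency of A1 to GR means the radius AR is perpendicular to GR, so A = R + (0, 12) = (55.4, 12.0). Since AN ⟂ NK (tangency), |AK| = √(12.0² + 39.6²) = 41.4 regardless of where N sits on A1. So K lies on both circle(G, 84.55) and circle(A, 41.4); the above-GR intersection is K = (66.9, 51.8). N is the foot of the tangent from K: N = (67.4, 12.2).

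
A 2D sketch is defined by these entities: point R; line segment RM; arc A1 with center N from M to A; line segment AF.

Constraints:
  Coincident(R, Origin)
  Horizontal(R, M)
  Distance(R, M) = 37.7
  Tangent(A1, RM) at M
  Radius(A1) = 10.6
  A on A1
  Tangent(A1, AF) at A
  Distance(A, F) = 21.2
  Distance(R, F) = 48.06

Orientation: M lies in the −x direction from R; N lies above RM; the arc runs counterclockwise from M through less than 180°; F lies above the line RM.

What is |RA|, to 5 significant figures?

30.842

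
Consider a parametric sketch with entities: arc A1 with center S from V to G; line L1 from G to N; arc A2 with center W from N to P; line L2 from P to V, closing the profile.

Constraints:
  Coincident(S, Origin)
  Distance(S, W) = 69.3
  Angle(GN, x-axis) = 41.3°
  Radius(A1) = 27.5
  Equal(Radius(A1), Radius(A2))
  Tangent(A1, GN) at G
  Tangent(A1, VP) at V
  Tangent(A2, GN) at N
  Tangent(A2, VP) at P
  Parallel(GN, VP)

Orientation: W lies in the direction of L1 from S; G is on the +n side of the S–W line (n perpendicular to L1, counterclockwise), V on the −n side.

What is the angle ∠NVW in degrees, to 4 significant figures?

16.79°

Tangency of A1 to both parallel lines with radius 27.5 puts G and V at S ± 27.5·n: G = (-18.15, 20.66), V = (18.15, -20.66). Equal radii place N and P the same way about W: N = W + 27.5·n = (33.91, 66.40), P = W − 27.5·n = (70.21, 25.08). Then cos ∠NVW = VN·VW / (|VN||VW|), giving 16.79°.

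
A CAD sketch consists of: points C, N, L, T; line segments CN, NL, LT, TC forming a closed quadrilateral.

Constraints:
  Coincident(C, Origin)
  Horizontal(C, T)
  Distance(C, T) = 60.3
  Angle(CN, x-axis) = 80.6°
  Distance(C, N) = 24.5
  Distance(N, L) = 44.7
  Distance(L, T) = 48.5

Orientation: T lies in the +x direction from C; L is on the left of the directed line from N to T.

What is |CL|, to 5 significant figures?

62.776

Checks: |NL| = 44.70 ✓; |LT| = 48.50 ✓.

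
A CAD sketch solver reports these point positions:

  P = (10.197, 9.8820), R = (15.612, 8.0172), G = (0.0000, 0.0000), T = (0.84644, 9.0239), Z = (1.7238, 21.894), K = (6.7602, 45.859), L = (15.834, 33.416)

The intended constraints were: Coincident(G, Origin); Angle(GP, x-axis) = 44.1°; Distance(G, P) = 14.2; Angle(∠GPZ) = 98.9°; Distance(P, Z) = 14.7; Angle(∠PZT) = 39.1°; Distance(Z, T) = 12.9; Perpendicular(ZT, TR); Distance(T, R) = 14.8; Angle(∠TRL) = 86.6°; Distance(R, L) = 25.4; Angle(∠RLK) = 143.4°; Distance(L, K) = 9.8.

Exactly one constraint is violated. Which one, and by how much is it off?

Distance(L, K) = 9.8 — off by 5.60.

G = (0.00, 0.00) ✓; GP at 44.10° ✓; |GP| = 14.20 ✓; ∠GPZ = 98.90° ✓; |PZ| = 14.70 ✓; ∠PZT = 39.10° ✓; |ZT| = 12.90 ✓; ∠(ZT, TR) = 90.00° ✓; |TR| = 14.80 ✓; ∠TRL = 86.60° ✓; |RL| = 25.40 ✓; ∠RLK = 143.4° ✓; |LK| = 15.40 ✗.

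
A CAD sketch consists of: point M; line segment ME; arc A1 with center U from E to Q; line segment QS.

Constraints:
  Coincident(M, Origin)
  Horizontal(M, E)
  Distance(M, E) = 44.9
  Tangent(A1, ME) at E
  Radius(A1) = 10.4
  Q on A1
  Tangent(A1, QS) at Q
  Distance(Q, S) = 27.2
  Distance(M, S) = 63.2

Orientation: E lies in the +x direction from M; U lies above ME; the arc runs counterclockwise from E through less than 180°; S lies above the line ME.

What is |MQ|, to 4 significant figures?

56.49

M is at the origin; ME is horizontal with |ME| = 44.9 and E on the +x side, so E = (44.90, 0.000). The tangent condition forces UE to be normal to ME, so U = E + (0, 10.4) = (44.90, 10.40). Since UQ ⟂ QS (tangency), |US| = √(10.4² + 27.2²) = 29.12 regardless of where Q sits on A1. So S lies on both circle(M, 63.2) and circle(U, 29.12); the above-ME intersection is S = (49.63, 39.13). Q is the foot of the tangent from S: Q = (55.09, 12.49).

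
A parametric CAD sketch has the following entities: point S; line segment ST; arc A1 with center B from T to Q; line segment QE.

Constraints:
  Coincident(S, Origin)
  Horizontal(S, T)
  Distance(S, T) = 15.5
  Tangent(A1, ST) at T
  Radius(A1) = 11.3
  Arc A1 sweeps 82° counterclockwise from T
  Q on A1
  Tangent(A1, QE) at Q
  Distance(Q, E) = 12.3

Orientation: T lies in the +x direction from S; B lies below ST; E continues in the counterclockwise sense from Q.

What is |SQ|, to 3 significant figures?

10.6

S is at the origin; S and T share the same y with |ST| = 15.5 and T on the +x side, so T = (15.5, 0.00). Tangency of A1 to ST means the radius BT is perpendicular to ST, so B = T + (0, -11.3) = (15.5, -11.3). On A1, T sits at bearing 90° from B; an 82° counterclockwise sweep puts Q at bearing 172°, so Q = B + 11.3·(cos 172°, sin 172°) = (4.31, -9.73). Then |SQ| = |Q − S| = 10.6.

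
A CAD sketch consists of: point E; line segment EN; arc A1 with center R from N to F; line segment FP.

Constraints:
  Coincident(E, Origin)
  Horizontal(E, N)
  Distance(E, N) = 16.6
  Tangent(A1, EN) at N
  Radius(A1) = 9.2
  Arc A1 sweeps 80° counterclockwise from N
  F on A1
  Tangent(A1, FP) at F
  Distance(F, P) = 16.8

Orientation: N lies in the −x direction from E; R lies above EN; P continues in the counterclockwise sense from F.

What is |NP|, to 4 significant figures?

26.95

E is at the origin; E and N share the same y with |EN| = 16.6 and N on the −x side, so N = (-16.60, 0.000). Since A1 is tangent to EN there, RN ⟂ EN, so R = N + (0, 9.2) = (-16.60, 9.200). On A1, N sits at bearing -90° from R; an 80° counterclockwise sweep puts F at bearing -10°, so F = R + 9.2·(cos -10°, sin -10°) = (-7.540, 7.602). Tangency of A1 to FP means the radius RF is perpendicular to FP, so FP runs along (−sin -10°, cos -10°); with |FP| = 16.8, P = (-4.622, 24.15). Then |NP| = |P − N| = 26.95.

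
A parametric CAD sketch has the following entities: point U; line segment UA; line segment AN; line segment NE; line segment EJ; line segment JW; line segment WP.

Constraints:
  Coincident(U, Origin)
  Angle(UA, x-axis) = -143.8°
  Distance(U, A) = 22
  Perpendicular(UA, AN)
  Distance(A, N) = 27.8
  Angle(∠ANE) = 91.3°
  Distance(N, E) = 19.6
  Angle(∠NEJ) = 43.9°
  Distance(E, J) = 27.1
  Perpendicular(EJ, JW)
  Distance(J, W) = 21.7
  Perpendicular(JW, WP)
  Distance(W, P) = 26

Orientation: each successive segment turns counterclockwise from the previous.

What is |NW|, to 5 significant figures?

15.303

∠NEJ = 43.9° gives EJ at 171.00° from the x-axis; with |EJ| = 27.1, J = (-12.026, -19.973). The perpendicularity gives JW at right angles to EJ, so JW runs at -99.000°; with |JW| = 21.7, W = (-15.420, -41.406). Then |NW| = |W − N| = 15.303.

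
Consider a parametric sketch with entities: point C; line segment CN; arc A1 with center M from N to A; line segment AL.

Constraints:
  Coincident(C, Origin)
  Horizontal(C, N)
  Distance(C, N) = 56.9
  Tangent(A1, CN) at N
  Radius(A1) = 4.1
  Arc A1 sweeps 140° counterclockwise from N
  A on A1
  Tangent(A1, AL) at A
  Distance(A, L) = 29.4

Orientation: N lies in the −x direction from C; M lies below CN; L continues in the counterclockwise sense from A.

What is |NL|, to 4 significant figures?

32.84

C is at the origin; C and N share the same y with |CN| = 56.9 and N on the −x side, so N = (-56.90, 0.000). Tangency of A1 to CN means the radius MN is perpendicular to CN, so M = N + (0, -4.1) = (-56.90, -4.100). On A1, N sits at bearing 90° from M; a 140° counterclockwise sweep puts A at bearing 230°, so A = M + 4.1·(cos 230°, sin 230°) = (-59.54, -7.241). A1 meets AL tangentially, so MA is at right angles to AL, so AL runs along (−sin 230°, cos 230°); with |AL| = 29.4, L = (-37.01, -26.14). Then |NL| = |L − N| = 32.84.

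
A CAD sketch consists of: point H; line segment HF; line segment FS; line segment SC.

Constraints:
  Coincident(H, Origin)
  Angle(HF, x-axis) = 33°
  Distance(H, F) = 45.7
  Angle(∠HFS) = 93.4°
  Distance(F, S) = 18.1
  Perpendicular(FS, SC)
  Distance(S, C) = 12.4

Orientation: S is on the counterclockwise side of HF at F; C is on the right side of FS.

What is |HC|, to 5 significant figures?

61.639

H is at the origin; HF runs at 33.0° with length 45.7, so F = 45.7·(cos 33.0°, sin 33.0°) = (38.327, 24.890). ∠HFS = 93.4°, so FS runs at 33.0° + (180° − 93.4°) = 119.60° from the x-axis; with |FS| = 18.1, S = F + 18.1·(cos 119.60°, sin 119.60°) = (29.387, 40.628). FS ⟂ SC; with |SC| = 12.4 on the right of FS, C = S + 12.4·(0.86949, 0.49394) = (40.169, 46.753). Then |HC| = |C − H| = 61.639.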